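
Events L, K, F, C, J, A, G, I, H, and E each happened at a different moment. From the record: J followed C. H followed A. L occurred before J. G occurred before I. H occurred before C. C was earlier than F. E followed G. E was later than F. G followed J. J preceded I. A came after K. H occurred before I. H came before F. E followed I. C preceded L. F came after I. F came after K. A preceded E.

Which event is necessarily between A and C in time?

H

Tracing the constraints gives A → H → C, so H sits after A and before C.
No other event is forced both after A and before C.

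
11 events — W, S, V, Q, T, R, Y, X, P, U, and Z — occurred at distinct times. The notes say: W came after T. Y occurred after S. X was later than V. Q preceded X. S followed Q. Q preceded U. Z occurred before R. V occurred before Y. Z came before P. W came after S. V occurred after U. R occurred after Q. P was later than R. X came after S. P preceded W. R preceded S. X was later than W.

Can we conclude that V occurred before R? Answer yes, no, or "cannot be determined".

cannot be determined

No chain of stated constraints runs from V to R, and none runs from R to V either.
So the relative order of V and R is not fixed by the given facts.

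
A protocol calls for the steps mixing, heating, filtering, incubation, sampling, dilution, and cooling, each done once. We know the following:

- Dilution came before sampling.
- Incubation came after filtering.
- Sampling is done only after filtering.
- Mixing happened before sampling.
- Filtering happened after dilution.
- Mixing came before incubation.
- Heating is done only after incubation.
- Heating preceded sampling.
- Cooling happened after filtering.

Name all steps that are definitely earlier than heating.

Directly stated before heating: incubation.
Dilution reaches heating via dilution → filtering → incubation → heating.
Filtering reaches heating via filtering → incubation → heating.
Mixing reaches heating via mixing → incubation → heating.

dilution, filtering, incubation, mixing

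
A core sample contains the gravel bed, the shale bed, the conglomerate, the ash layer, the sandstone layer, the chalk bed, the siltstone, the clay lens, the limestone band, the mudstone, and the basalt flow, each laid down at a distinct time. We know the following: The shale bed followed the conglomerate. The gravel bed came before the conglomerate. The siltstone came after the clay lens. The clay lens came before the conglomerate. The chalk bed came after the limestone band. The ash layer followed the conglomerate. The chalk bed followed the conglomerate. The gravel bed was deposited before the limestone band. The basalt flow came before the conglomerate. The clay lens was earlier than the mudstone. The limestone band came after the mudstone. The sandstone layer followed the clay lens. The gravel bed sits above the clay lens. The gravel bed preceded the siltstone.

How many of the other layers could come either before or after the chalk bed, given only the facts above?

Forced before the chalk bed: the basalt flow, the clay lens, the conglomerate, the gravel bed, the limestone band, and the mudstone.
That leaves the ash layer, the sandstone layer, the shale bed, and the siltstone with no forced order relative to the chalk bed — 4.

4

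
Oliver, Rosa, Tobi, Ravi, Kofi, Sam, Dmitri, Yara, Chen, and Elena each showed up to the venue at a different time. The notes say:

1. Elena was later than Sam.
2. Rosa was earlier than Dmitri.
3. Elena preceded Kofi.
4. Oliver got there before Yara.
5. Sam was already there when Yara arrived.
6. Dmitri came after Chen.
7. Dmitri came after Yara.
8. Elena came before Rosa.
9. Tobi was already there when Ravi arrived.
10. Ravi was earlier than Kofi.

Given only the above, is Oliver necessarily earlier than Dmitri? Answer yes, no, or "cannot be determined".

yes

Chain the constraints: Oliver → Yara → Dmitri. Each link is directly stated, so Oliver comes before Dmitri.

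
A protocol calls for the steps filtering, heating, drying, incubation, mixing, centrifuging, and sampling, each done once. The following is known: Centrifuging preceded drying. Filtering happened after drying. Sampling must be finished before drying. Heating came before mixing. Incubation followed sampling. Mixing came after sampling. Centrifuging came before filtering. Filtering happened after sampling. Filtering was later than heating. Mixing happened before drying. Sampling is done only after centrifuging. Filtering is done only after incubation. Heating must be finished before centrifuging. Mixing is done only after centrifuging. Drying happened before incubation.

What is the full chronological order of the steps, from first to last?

heating, centrifuging, sampling, mixing, drying, incubation, filtering

The constraints fix every adjacent pair, so only one ordering works:
heating → centrifuging → sampling → mixing → drying → incubation → filtering.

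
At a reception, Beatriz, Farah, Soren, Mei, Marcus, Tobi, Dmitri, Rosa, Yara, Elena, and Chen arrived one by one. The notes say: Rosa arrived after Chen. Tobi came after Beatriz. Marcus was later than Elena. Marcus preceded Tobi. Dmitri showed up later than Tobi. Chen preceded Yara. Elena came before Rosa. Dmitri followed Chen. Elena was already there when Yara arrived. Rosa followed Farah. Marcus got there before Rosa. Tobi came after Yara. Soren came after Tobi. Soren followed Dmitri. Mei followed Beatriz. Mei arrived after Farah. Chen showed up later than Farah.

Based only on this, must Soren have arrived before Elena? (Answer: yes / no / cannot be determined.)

Tracing the constraints gives Elena → Yara → Tobi → Soren, so Elena must come before Soren.
That means Soren cannot be before Elena.

no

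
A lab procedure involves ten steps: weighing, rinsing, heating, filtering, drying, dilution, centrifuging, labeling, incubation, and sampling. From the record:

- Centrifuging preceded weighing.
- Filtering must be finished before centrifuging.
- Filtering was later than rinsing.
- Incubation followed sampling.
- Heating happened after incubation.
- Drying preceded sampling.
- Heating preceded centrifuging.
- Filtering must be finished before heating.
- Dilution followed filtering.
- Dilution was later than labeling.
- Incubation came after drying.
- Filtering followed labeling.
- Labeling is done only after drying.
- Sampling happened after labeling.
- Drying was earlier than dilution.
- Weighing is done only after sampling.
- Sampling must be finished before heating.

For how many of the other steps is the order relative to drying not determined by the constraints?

1

Forced after drying: centrifuging, dilution, filtering, heating, incubation, labeling, sampling, and weighing.
That leaves rinsing with no forced order relative to drying — 1.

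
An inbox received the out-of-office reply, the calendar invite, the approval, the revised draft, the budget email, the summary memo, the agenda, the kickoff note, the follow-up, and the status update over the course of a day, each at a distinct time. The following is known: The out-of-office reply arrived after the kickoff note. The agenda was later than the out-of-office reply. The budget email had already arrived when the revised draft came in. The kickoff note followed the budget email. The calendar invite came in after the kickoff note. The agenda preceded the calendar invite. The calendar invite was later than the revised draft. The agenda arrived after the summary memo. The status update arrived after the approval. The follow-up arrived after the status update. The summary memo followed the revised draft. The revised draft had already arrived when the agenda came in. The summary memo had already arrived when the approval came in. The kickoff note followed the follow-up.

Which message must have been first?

The budget email has a chain of constraints placing it before every other message, so the budget email must be first.

the budget email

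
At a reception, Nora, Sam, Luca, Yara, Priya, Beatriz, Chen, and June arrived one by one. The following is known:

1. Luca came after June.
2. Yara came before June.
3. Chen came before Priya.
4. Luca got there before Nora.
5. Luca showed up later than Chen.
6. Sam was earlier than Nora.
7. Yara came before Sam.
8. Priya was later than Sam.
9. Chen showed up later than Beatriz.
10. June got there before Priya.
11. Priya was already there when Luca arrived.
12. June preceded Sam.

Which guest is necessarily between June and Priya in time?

Sam

Tracing the constraints gives June → Sam → Priya, so Sam sits after June and before Priya.
No other guest is forced both after June and before Priya.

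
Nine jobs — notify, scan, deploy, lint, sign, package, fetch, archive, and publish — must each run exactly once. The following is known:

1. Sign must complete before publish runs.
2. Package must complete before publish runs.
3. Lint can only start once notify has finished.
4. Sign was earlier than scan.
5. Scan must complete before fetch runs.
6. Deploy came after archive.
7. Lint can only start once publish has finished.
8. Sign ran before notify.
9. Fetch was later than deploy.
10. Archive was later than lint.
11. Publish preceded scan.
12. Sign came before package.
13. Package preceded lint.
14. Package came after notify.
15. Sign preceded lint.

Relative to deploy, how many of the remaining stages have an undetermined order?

1

Forced before deploy: archive, lint, notify, package, publish, and sign; forced after deploy: fetch.
That leaves scan with no forced order relative to deploy — 1.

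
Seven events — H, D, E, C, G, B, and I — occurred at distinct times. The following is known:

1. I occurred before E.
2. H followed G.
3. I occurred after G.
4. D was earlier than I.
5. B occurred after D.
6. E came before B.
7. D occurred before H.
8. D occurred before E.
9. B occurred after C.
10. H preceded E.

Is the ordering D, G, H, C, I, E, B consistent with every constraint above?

yes

Check each stated constraint against the proposed order — e.g. D is ahead of E; D is ahead of B. Every pair is in the required order; nothing is violated.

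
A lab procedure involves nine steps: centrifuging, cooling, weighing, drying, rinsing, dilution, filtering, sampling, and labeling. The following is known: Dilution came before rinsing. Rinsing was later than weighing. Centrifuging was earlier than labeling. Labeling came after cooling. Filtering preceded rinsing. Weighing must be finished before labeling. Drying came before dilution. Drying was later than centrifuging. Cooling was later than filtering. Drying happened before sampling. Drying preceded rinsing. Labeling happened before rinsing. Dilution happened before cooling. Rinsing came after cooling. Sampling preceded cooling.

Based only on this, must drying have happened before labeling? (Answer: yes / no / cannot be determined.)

Chain the constraints: drying → dilution → cooling → labeling. Each link is directly stated, so drying comes before labeling.

yes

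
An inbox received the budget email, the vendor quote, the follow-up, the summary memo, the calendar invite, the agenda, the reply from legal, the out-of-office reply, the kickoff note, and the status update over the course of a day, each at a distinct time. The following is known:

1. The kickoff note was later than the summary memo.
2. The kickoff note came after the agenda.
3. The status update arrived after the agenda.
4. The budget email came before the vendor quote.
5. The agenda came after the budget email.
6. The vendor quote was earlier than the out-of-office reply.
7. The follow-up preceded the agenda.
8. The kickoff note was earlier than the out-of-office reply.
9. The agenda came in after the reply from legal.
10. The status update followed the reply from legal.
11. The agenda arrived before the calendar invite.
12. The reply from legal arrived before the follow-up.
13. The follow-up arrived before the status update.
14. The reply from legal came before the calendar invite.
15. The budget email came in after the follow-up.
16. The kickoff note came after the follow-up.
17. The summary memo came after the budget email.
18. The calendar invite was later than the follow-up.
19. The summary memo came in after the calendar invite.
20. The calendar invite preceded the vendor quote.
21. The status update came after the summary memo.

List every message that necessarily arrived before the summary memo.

the agenda, the budget email, the calendar invite, the follow-up, the reply from legal

Directly stated before the summary memo: the budget email and the calendar invite.
The agenda reaches the summary memo via the agenda → the calendar invite → the summary memo.
The follow-up reaches the summary memo via the follow-up → the calendar invite → the summary memo.
The reply from legal reaches the summary memo via the reply from legal → the calendar invite → the summary memo.
No chain forces the out-of-office reply (or any of the others) ahead of the summary memo.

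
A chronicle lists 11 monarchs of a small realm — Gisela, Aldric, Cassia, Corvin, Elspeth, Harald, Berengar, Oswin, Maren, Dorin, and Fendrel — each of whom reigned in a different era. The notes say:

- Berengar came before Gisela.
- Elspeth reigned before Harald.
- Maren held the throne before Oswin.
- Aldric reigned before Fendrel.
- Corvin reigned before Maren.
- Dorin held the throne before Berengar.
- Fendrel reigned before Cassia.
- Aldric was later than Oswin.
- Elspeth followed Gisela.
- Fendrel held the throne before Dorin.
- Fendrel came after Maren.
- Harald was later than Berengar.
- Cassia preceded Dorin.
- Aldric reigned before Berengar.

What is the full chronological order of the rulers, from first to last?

The constraints fix every adjacent pair, so only one ordering works:
Corvin → Maren → Oswin → Aldric → Fendrel → Cassia → Dorin → Berengar → Gisela → Elspeth → Harald.

Corvin, Maren, Oswin, Aldric, Fendrel, Cassia, Dorin, Berengar, Gisela, Elspeth, Harald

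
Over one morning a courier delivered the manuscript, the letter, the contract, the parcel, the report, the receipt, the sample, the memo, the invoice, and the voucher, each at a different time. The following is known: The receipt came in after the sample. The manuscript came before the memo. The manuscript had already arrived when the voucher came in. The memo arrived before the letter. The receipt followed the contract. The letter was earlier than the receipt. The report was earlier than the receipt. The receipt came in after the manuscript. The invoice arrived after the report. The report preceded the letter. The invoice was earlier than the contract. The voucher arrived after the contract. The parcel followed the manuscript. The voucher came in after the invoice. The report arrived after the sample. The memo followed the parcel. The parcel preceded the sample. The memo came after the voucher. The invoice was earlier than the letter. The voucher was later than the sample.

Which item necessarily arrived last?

the receipt

Every other item has a chain of constraints placing it before the receipt, so the receipt is last.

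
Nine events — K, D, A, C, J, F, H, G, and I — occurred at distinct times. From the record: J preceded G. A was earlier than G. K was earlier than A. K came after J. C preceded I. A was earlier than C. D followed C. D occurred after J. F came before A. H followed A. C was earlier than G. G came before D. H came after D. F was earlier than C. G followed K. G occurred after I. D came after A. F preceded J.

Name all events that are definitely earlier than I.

Directly stated before I: C.
A reaches I via A → C → I.
F reaches I via F → C → I.
J reaches I via J → K → A → C → I.
Likewise K reaches I by chaining the stated constraints.

A, C, F, J, K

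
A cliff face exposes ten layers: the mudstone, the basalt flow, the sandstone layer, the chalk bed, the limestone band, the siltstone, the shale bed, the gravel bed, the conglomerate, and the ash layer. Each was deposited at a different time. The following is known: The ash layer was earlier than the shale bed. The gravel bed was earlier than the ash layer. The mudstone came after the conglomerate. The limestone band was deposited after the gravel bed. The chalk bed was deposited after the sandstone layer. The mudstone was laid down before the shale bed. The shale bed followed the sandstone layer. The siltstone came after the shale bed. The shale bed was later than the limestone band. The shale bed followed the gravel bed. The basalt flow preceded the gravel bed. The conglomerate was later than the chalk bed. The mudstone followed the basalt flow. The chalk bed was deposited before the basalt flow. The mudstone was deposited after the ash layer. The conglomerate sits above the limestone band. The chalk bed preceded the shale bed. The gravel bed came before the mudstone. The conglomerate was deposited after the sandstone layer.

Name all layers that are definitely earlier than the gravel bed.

Directly stated before the gravel bed: the basalt flow.
The chalk bed reaches the gravel bed via the chalk bed → the basalt flow → the gravel bed.
The sandstone layer reaches the gravel bed via the sandstone layer → the chalk bed → the basalt flow → the gravel bed.
No chain forces the shale bed (or any of the others) ahead of the gravel bed.

the basalt flow, the chalk bed, the sandstone layer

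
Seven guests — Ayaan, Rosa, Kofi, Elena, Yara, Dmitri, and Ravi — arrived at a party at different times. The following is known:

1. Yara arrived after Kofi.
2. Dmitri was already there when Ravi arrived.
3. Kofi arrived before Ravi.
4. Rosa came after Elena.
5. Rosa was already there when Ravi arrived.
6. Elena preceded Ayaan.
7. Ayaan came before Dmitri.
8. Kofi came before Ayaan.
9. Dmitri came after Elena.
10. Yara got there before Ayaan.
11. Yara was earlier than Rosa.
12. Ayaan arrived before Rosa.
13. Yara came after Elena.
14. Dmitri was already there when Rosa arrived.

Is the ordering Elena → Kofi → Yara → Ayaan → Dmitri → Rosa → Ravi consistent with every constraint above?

yes

Check each stated constraint against the proposed order — e.g. Kofi is ahead of Ravi; Elena is ahead of Rosa. Every pair is in the required order; nothing is violated.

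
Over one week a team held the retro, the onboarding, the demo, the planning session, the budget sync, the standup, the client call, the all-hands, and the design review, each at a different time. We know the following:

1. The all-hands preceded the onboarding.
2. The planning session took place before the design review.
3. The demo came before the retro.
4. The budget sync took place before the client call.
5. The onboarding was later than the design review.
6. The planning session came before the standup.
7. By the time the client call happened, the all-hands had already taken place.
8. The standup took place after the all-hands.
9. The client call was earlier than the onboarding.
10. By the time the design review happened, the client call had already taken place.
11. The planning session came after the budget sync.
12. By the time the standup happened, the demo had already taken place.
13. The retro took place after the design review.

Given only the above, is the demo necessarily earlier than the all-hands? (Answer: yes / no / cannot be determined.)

No chain of stated constraints runs from the demo to the all-hands, and none runs from the all-hands to the demo either.
So the relative order of the demo and the all-hands is not fixed by the given facts.

cannot be determined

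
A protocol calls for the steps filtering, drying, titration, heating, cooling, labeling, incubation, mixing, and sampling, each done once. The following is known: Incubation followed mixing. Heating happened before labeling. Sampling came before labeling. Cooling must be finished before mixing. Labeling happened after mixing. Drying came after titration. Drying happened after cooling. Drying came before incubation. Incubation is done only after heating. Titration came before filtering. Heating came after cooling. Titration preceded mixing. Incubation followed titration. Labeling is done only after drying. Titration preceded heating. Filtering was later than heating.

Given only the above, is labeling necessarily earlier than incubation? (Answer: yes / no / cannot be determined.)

No chain of stated constraints runs from labeling to incubation, and none runs from incubation to labeling either.
So the relative order of labeling and incubation is not fixed by the given facts.

cannot be determined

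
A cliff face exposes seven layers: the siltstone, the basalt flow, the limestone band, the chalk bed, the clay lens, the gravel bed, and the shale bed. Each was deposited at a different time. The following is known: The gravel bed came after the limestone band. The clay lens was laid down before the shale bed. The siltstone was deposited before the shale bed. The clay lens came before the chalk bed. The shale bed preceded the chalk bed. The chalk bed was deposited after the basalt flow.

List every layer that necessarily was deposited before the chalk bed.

the basalt flow, the clay lens, the shale bed, the siltstone

Directly stated before the chalk bed: the basalt flow, the clay lens, and the shale bed.
The siltstone reaches the chalk bed via the siltstone → the shale bed → the chalk bed.
No chain forces the gravel bed (or any of the others) ahead of the chalk bed.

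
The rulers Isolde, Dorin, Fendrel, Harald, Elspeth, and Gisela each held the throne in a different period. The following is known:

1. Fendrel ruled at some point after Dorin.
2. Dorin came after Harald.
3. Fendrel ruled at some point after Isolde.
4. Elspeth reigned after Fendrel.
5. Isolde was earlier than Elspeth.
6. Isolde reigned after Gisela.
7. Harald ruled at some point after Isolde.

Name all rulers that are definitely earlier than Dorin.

Gisela, Harald, Isolde

Directly stated before Dorin: Harald.
Gisela reaches Dorin via Gisela → Isolde → Harald → Dorin.
Isolde reaches Dorin via Isolde → Harald → Dorin.
No chain forces Fendrel (or any of the others) ahead of Dorin.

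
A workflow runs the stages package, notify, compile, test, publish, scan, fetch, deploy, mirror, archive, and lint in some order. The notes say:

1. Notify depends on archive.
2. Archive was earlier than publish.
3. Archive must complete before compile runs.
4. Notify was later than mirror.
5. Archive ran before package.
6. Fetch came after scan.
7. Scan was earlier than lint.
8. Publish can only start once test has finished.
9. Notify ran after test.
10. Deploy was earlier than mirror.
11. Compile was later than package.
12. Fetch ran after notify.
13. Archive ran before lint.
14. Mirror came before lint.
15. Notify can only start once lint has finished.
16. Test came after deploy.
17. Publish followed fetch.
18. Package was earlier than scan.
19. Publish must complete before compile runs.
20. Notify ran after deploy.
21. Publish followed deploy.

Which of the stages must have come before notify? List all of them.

archive, deploy, lint, mirror, package, scan, test

Directly stated before notify: archive, deploy, lint, mirror, and test.
Package reaches notify via package → scan → lint → notify.
Scan reaches notify via scan → lint → notify.
No chain forces publish (or any of the others) ahead of notify.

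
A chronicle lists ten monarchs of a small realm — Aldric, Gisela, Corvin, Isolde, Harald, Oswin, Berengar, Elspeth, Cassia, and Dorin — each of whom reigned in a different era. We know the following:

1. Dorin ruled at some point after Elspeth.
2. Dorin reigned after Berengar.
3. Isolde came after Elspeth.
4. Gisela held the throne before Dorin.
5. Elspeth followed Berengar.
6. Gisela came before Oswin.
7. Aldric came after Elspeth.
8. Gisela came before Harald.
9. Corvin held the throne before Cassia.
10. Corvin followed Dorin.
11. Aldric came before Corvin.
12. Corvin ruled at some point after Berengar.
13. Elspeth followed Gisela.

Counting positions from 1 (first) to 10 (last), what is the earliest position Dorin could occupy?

Berengar, Elspeth, and Gisela must all come before Dorin — 3 forced predecessors.
Nothing else is forced ahead of Dorin, so their earliest slot is position 3 + 1 = 4.

4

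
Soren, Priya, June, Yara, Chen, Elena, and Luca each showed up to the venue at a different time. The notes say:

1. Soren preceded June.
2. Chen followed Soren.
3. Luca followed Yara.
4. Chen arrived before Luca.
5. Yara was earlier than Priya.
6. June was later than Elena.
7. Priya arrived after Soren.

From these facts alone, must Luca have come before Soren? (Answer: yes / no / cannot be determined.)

Tracing the constraints gives Soren → Chen → Luca, so Soren must come before Luca.
That means Luca cannot be before Soren.

no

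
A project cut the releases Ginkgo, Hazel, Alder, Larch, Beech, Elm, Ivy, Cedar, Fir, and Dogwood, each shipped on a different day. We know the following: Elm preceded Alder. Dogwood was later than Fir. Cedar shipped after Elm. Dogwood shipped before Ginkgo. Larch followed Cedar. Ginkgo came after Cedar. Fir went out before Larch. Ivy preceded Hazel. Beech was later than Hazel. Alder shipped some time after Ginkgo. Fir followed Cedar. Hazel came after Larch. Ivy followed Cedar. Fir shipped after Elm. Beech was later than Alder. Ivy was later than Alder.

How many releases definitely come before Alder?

Directly stated before Alder: Elm and Ginkgo.
Cedar reaches Alder via Cedar → Ginkgo → Alder.
Dogwood reaches Alder via Dogwood → Ginkgo → Alder.
Fir reaches Alder via Fir → Dogwood → Ginkgo → Alder.
No chain forces Larch (or any of the others) ahead of Alder.
That's Cedar, Dogwood, Elm, Fir, and Ginkgo — 5 in all.

5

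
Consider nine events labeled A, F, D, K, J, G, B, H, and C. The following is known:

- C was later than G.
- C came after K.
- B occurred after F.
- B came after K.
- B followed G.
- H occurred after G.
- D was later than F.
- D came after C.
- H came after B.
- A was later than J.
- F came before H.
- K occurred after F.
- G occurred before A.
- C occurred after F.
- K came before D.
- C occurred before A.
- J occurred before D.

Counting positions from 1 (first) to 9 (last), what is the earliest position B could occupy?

4

F, G, and K must all come before B — 3 forced predecessors.
Nothing else is forced ahead of B, so its earliest slot is position 3 + 1 = 4.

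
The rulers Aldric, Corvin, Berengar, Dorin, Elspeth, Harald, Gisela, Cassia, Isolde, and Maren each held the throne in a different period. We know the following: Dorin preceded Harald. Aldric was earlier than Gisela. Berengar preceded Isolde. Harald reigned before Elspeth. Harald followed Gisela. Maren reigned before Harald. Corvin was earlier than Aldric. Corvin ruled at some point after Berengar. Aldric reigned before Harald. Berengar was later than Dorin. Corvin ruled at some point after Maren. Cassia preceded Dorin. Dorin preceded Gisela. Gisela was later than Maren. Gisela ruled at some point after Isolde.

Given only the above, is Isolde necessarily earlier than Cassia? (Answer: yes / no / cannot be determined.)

Tracing the constraints gives Cassia → Dorin → Berengar → Isolde, so Cassia must come before Isolde.
That means Isolde cannot be before Cassia.

no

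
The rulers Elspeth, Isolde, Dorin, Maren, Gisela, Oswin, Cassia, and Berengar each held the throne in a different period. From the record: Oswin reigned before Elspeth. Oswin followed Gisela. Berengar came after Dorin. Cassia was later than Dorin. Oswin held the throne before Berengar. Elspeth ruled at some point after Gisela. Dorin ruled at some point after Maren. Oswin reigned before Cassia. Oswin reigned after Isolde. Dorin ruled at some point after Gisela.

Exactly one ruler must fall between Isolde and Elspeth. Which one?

Oswin

Tracing the constraints gives Isolde → Oswin → Elspeth, so Oswin sits after Isolde and before Elspeth.
No other ruler is forced both after Isolde and before Elspeth.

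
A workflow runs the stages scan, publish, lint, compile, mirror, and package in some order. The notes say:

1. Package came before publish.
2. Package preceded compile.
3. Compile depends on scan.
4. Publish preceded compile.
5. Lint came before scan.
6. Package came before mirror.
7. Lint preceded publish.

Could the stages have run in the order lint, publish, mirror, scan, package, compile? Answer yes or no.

no

The constraints require package before publish, but in the proposed sequence publish appears ahead of package. That one violation is enough.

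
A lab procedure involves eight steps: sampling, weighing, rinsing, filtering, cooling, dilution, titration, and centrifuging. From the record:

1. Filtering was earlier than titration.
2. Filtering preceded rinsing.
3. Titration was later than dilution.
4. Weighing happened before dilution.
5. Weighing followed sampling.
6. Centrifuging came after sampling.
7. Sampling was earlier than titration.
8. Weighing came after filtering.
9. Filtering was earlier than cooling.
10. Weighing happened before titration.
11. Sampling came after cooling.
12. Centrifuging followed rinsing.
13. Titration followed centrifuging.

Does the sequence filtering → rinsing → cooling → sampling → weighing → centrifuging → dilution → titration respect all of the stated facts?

Check each stated constraint against the proposed order — e.g. filtering is ahead of weighing; filtering is ahead of titration. Every pair is in the required order; nothing is violated.

yes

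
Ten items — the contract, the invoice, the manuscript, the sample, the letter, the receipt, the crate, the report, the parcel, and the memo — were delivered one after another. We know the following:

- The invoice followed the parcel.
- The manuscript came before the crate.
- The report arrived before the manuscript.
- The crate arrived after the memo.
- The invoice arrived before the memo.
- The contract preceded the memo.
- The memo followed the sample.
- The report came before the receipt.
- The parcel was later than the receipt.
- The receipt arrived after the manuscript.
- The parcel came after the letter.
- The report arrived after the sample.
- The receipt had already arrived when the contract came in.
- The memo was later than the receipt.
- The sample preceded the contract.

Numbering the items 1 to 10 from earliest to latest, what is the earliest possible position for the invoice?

7

The letter, the manuscript, the parcel, the receipt, the report, and the sample must all come before the invoice — 6 forced predecessors.
Nothing else is forced ahead of the invoice, so its earliest slot is position 6 + 1 = 7.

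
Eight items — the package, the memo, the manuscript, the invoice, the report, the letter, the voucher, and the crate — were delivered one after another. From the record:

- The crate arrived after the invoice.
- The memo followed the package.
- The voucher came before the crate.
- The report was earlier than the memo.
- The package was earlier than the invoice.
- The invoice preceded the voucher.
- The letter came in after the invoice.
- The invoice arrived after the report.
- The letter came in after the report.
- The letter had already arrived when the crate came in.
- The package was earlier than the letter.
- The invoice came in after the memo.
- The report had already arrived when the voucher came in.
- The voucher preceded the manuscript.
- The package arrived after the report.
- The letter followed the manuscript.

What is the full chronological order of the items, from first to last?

the report, the package, the memo, the invoice, the voucher, the manuscript, the letter, the crate

The constraints fix every adjacent pair, so only one ordering works:
the report → the package → the memo → the invoice → the voucher → the manuscript → the letter → the crate.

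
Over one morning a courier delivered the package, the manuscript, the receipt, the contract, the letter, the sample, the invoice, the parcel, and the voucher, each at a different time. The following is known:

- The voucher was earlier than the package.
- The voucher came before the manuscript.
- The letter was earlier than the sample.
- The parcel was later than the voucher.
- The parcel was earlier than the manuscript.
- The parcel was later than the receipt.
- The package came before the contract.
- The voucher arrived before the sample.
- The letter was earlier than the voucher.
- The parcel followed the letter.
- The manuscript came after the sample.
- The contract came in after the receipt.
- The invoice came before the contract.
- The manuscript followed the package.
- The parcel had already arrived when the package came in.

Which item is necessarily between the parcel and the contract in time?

Tracing the constraints gives the parcel → the package → the contract, so the package sits after the parcel and before the contract.
No other item is forced both after the parcel and before the contract.

the package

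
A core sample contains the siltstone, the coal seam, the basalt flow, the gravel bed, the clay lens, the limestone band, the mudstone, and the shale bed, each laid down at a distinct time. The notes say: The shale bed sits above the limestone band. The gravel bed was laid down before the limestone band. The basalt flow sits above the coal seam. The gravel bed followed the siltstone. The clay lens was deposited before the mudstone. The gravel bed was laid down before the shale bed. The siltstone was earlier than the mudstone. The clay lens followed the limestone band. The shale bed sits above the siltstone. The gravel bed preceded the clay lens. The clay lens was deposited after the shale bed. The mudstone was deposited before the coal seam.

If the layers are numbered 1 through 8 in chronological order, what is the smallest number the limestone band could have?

The gravel bed and the siltstone must both come before the limestone band — 2 forced predecessors.
Nothing else is forced ahead of the limestone band, so its earliest slot is position 2 + 1 = 3.

3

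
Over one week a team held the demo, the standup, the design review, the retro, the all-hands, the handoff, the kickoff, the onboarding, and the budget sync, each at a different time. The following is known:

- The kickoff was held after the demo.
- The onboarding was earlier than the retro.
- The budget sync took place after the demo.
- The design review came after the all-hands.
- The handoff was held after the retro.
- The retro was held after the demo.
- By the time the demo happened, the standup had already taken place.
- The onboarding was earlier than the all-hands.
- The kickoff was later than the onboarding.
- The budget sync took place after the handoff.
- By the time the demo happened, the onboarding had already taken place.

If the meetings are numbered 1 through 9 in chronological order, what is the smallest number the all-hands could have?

The onboarding must come before the all-hands — 1 forced predecessor.
Nothing else is forced ahead of the all-hands, so its earliest slot is position 1 + 1 = 2.

2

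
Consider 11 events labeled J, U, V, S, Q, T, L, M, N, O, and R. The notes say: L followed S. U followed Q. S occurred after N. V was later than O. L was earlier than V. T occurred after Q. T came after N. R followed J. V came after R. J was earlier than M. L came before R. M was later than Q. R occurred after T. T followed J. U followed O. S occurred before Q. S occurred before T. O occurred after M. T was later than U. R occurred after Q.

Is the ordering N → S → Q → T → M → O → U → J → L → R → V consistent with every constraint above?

The constraints require J before M, but in the proposed sequence M appears ahead of J. That one violation is enough.

no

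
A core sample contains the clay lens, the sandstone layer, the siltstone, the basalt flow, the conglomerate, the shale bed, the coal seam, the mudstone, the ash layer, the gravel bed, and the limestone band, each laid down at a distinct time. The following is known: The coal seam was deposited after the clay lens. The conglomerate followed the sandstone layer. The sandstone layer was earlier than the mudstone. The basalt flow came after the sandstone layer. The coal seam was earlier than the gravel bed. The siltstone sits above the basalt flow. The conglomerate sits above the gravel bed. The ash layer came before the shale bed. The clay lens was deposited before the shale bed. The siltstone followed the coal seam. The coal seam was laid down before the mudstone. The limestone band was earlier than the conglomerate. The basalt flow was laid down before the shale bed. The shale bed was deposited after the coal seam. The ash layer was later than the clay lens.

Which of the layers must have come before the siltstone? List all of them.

Directly stated before the siltstone: the basalt flow and the coal seam.
The clay lens reaches the siltstone via the clay lens → the coal seam → the siltstone.
The sandstone layer reaches the siltstone via the sandstone layer → the basalt flow → the siltstone.
No chain forces the shale bed (or any of the others) ahead of the siltstone.

the basalt flow, the clay lens, the coal seam, the sandstone layer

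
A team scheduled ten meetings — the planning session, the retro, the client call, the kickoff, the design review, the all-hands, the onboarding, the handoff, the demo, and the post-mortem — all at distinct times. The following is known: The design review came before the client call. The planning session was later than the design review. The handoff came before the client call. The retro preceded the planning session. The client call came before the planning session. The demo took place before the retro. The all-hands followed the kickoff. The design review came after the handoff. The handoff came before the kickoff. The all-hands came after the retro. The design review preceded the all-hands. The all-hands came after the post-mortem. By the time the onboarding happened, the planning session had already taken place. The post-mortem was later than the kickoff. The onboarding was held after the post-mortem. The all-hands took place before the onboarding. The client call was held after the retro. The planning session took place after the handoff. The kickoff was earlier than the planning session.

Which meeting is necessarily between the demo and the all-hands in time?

Tracing the constraints gives the demo → the retro → the all-hands, so the retro sits after the demo and before the all-hands.
No other meeting is forced both after the demo and before the all-hands.

the retro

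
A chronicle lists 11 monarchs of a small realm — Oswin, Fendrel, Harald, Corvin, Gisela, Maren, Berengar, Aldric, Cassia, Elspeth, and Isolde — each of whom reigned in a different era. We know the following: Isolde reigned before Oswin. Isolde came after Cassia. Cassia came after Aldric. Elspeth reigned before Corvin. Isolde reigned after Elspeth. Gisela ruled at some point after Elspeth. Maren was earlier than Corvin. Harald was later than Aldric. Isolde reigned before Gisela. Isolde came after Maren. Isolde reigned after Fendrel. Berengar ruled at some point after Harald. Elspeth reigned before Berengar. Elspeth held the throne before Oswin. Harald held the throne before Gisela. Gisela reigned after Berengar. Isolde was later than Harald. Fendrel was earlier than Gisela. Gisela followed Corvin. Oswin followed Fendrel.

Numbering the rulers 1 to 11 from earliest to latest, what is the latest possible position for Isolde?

Isolde must come before Gisela and Oswin — 2 rulers forced after them.
Everything else can be placed before Isolde in some valid order, so Isolde can sit as late as position 11 − 2 = 9.

9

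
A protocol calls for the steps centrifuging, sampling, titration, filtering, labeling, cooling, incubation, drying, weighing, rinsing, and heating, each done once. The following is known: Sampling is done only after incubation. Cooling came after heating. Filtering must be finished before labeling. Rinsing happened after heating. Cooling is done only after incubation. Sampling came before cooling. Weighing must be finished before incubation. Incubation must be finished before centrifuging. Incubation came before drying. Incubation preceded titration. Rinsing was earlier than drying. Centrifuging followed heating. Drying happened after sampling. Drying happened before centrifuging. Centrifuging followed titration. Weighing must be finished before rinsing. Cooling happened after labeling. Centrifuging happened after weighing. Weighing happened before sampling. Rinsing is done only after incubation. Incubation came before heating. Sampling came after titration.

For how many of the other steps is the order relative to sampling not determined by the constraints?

4

Forced before sampling: incubation, titration, and weighing; forced after sampling: centrifuging, cooling, and drying.
That leaves filtering, heating, labeling, and rinsing with no forced order relative to sampling — 4.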